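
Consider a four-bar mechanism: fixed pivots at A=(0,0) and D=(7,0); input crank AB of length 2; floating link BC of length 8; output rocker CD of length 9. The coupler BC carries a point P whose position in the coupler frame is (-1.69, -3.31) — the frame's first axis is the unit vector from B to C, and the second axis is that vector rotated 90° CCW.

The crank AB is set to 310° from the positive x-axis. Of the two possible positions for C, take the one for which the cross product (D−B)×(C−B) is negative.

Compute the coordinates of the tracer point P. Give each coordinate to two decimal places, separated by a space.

A=(0,0), D=(7.00,0)
B = A + 2.00·(cos310°, sin310°) = (1.2856, -1.5321)
|BD| = 5.9162
circle(B,8.00) ∩ circle(D,9.00): a=1.5214, h=7.8540
  candidates: C₊=(0.7212,6.4480) cross=46.466; C₋=(4.7890,-8.7242) cross=-46.466
  mode - wants cross < 0 → take C=(4.7890,-8.7242) (cross=-46.466)
ex = (C−B)/|BC| = (0.4379,-0.8990); ey = (0.8990,0.4379)
P = B + -1.69·ex + -3.31·ey = (-2.4302,-1.4623)

-2.43 -1.46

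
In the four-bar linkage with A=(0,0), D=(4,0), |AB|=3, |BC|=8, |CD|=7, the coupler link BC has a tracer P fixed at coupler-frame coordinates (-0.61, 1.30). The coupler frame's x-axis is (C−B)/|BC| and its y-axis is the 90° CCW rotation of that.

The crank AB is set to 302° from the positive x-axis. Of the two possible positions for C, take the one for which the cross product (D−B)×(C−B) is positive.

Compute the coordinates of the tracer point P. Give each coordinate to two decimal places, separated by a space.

0.53 -3.52

A=(0,0), D=(4.00,0)
B = A + 3.00·(cos302°, sin302°) = (1.5898, -2.5441)
|BD| = 3.5046
circle(B,8.00) ∩ circle(D,7.00): a=3.8923, h=6.9893
  candidates: C₊=(-0.8072,5.0883) cross=24.494; C₋=(9.3406,-4.5253) cross=-24.494
  mode + wants cross > 0 → take C=(-0.8072,5.0883) (cross=24.494)
ex = (C−B)/|BC| = (-0.2996,0.9541); ey = (-0.9541,-0.2996)
P = B + -0.61·ex + 1.30·ey = (0.5322,-3.5156)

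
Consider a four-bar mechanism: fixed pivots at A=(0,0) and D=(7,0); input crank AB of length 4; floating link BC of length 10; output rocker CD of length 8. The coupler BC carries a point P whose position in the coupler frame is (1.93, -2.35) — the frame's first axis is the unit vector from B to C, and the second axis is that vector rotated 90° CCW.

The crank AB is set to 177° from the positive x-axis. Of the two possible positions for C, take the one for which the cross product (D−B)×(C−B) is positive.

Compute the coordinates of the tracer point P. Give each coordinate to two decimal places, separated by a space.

-0.98 -0.17

A=(0,0), D=(7.00,0)
B = A + 4.00·(cos177°, sin177°) = (-3.9945, 0.2093)
|BD| = 10.9965
circle(B,10.00) ∩ circle(D,8.00): a=7.1351, h=7.0064
  candidates: C₊=(3.2727,7.0787) cross=77.046; C₋=(3.0059,-6.9316) cross=-77.046
  mode + wants cross > 0 → take C=(3.2727,7.0787) (cross=77.046)
ex = (C−B)/|BC| = (0.7267,0.6869); ey = (-0.6869,0.7267)
P = B + 1.93·ex + -2.35·ey = (-0.9777,-0.1727)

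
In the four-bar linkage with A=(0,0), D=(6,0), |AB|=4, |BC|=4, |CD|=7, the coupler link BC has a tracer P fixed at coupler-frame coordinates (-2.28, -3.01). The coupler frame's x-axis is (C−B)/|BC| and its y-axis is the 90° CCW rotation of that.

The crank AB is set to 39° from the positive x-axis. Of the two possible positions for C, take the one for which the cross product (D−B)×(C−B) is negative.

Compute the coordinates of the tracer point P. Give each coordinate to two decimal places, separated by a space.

A=(0,0), D=(6.00,0)
B = A + 4.00·(cos39°, sin39°) = (3.1086, 2.5173)
|BD| = 3.8337
circle(B,4.00) ∩ circle(D,7.00): a=-2.3871, h=3.2096
  candidates: C₊=(3.4157,6.5055) cross=12.305; C₋=(-0.7993,1.6640) cross=-12.305
  mode - wants cross < 0 → take C=(-0.7993,1.6640) (cross=-12.305)
ex = (C−B)/|BC| = (-0.9770,-0.2133); ey = (0.2133,-0.9770)
P = B + -2.28·ex + -3.01·ey = (4.6940,5.9444)

4.69 5.94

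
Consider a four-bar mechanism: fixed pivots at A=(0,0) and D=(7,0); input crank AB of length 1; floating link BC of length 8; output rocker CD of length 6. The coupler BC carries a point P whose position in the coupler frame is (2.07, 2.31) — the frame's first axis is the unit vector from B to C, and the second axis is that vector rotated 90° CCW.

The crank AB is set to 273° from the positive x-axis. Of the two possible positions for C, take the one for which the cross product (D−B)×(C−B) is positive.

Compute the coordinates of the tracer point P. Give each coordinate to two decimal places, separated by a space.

A=(0,0), D=(7.00,0)
B = A + 1.00·(cos273°, sin273°) = (0.0523, -0.9986)
|BD| = 7.0191
circle(B,8.00) ∩ circle(D,6.00): a=5.5041, h=5.8056
  candidates: C₊=(4.6745,5.5310) cross=40.750; C₋=(6.3264,-5.9621) cross=-40.750
  mode + wants cross > 0 → take C=(4.6745,5.5310) (cross=40.750)
ex = (C−B)/|BC| = (0.5778,0.8162); ey = (-0.8162,0.5778)
P = B + 2.07·ex + 2.31·ey = (-0.6371,2.0255)

-0.64 2.03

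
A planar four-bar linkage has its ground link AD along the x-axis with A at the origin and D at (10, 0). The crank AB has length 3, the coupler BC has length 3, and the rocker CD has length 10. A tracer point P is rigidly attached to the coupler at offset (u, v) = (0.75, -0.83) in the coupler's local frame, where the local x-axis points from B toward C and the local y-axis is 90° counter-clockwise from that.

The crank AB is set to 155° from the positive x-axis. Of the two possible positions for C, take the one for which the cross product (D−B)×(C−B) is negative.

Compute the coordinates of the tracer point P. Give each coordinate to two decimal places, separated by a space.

-2.39 0.20

A=(0,0), D=(10.00,0)
B = A + 3.00·(cos155°, sin155°) = (-2.7189, 1.2679)
|BD| = 12.7820
circle(B,3.00) ∩ circle(D,10.00): a=2.8313, h=0.9919
  candidates: C₊=(0.1968,1.9740) cross=12.679; C₋=(-0.0000,-0.0000) cross=-12.679
  mode - wants cross < 0 → take C=(-0.0000,-0.0000) (cross=-12.679)
ex = (C−B)/|BC| = (0.9063,-0.4226); ey = (0.4226,0.9063)
P = B + 0.75·ex + -0.83·ey = (-2.3900,0.1987)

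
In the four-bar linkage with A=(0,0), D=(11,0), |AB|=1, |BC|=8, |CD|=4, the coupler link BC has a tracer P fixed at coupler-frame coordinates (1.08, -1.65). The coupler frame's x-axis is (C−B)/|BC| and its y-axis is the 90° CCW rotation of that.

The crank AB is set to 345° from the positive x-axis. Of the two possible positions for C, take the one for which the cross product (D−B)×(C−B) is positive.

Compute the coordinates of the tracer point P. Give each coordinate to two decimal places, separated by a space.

A=(0,0), D=(11.00,0)
B = A + 1.00·(cos345°, sin345°) = (0.9659, -0.2588)
|BD| = 10.0374
circle(B,8.00) ∩ circle(D,4.00): a=7.4098, h=3.0159
  candidates: C₊=(8.2955,2.9471) cross=30.271; C₋=(8.4510,-3.0826) cross=-30.271
  mode + wants cross > 0 → take C=(8.2955,2.9471) (cross=30.271)
ex = (C−B)/|BC| = (0.9162,0.4007); ey = (-0.4007,0.9162)
P = B + 1.08·ex + -1.65·ey = (2.6166,-1.3377)

2.62 -1.34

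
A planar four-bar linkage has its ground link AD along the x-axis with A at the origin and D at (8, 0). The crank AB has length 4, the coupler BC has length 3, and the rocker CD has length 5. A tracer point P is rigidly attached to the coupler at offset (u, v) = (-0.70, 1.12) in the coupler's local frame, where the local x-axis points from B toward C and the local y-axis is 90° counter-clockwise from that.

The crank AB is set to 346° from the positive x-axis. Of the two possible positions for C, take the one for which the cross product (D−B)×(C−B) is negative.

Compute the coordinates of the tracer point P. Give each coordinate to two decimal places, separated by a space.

4.74 0.04

A=(0,0), D=(8.00,0)
B = A + 4.00·(cos346°, sin346°) = (3.8812, -0.9677)
|BD| = 4.2310
circle(B,3.00) ∩ circle(D,5.00): a=0.2247, h=2.9916
  candidates: C₊=(3.4157,1.9960) cross=12.657; C₋=(4.7841,-3.8286) cross=-12.657
  mode - wants cross < 0 → take C=(4.7841,-3.8286) (cross=-12.657)
ex = (C−B)/|BC| = (0.3010,-0.9536); ey = (0.9536,0.3010)
P = B + -0.70·ex + 1.12·ey = (4.7386,0.0369)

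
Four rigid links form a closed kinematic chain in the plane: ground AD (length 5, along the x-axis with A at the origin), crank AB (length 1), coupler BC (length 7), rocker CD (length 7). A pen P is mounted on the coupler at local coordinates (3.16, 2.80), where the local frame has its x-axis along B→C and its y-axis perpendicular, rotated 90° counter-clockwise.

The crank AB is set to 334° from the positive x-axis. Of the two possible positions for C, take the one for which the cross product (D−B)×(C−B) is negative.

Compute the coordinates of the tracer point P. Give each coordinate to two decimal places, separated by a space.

A=(0,0), D=(5.00,0)
B = A + 1.00·(cos334°, sin334°) = (0.8988, -0.4384)
|BD| = 4.1246
circle(B,7.00) ∩ circle(D,7.00): a=2.0623, h=6.6893
  candidates: C₊=(2.2384,6.4322) cross=27.591; C₋=(3.6604,-6.8706) cross=-27.591
  mode - wants cross < 0 → take C=(3.6604,-6.8706) (cross=-27.591)
ex = (C−B)/|BC| = (0.3945,-0.9189); ey = (0.9189,0.3945)
P = B + 3.16·ex + 2.80·ey = (4.7183,-2.2374)

4.72 -2.24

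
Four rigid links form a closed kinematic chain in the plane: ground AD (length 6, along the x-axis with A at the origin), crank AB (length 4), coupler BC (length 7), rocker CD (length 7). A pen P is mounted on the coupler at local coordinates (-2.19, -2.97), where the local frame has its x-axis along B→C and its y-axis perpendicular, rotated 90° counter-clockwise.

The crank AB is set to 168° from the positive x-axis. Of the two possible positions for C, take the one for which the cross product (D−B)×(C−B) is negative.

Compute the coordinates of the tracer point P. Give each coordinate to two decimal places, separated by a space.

A=(0,0), D=(6.00,0)
B = A + 4.00·(cos168°, sin168°) = (-3.9126, 0.8316)
|BD| = 9.9474
circle(B,7.00) ∩ circle(D,7.00): a=4.9737, h=4.9257
  candidates: C₊=(1.4555,5.3242) cross=48.998; C₋=(0.6319,-4.4926) cross=-48.998
  mode - wants cross < 0 → take C=(0.6319,-4.4926) (cross=-48.998)
ex = (C−B)/|BC| = (0.6492,-0.7606); ey = (0.7606,0.6492)
P = B + -2.19·ex + -2.97·ey = (-7.5934,0.5692)

-7.59 0.57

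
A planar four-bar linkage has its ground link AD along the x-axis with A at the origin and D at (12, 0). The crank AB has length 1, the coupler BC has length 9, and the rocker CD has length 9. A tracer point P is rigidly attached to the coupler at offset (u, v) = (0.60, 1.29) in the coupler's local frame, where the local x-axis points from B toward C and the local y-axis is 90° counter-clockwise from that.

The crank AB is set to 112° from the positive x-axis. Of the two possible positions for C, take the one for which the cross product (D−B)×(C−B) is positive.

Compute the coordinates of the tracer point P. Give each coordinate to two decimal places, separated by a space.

-0.80 2.29

A=(0,0), D=(12.00,0)
B = A + 1.00·(cos112°, sin112°) = (-0.3746, 0.9272)
|BD| = 12.4093
circle(B,9.00) ∩ circle(D,9.00): a=6.2046, h=6.5194
  candidates: C₊=(6.2998,6.9648) cross=80.901; C₋=(5.3256,-6.0376) cross=-80.901
  mode + wants cross > 0 → take C=(6.2998,6.9648) (cross=80.901)
ex = (C−B)/|BC| = (0.7416,0.6708); ey = (-0.6708,0.7416)
P = B + 0.60·ex + 1.29·ey = (-0.7950,2.2864)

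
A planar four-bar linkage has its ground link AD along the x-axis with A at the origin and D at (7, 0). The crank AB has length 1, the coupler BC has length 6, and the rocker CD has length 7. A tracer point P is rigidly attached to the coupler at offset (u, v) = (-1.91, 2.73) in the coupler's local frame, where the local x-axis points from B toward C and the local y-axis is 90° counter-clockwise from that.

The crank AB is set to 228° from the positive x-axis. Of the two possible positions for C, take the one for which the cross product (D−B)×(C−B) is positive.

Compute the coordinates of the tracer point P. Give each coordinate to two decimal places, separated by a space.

A=(0,0), D=(7.00,0)
B = A + 1.00·(cos228°, sin228°) = (-0.6691, -0.7431)
|BD| = 7.7051
circle(B,6.00) ∩ circle(D,7.00): a=3.0089, h=5.1910
  candidates: C₊=(1.8251,4.7139) cross=39.997; C₋=(2.8264,-5.6197) cross=-39.997
  mode + wants cross > 0 → take C=(1.8251,4.7139) (cross=39.997)
ex = (C−B)/|BC| = (0.4157,0.9095); ey = (-0.9095,0.4157)
P = B + -1.91·ex + 2.73·ey = (-3.9461,-1.3454)

-3.95 -1.35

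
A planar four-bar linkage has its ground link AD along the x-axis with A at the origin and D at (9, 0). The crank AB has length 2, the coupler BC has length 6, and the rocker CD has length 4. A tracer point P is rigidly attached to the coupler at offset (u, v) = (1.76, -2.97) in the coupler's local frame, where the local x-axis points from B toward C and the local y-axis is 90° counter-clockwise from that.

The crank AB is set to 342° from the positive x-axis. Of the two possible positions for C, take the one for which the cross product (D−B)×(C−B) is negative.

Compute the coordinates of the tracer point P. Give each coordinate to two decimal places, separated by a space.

1.99 -4.07

A=(0,0), D=(9.00,0)
B = A + 2.00·(cos342°, sin342°) = (1.9021, -0.6180)
|BD| = 7.1247
circle(B,6.00) ∩ circle(D,4.00): a=4.9659, h=3.3674
  candidates: C₊=(6.5572,3.1675) cross=23.992; C₋=(7.1414,-3.5420) cross=-23.992
  mode - wants cross < 0 → take C=(7.1414,-3.5420) (cross=-23.992)
ex = (C−B)/|BC| = (0.8732,-0.4873); ey = (0.4873,0.8732)
P = B + 1.76·ex + -2.97·ey = (1.9916,-4.0692)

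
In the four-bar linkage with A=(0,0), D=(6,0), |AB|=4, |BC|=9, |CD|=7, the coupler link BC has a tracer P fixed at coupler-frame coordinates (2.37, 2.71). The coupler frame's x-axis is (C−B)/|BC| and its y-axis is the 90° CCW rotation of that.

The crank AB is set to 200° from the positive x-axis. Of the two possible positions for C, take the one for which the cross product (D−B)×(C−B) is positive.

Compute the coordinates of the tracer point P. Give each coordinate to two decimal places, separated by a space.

A=(0,0), D=(6.00,0)
B = A + 4.00·(cos200°, sin200°) = (-3.7588, -1.3681)
|BD| = 9.8542
circle(B,9.00) ∩ circle(D,7.00): a=6.5508, h=6.1715
  candidates: C₊=(1.8718,5.6531) cross=60.815; C₋=(3.5854,-6.5704) cross=-60.815
  mode + wants cross > 0 → take C=(1.8718,5.6531) (cross=60.815)
ex = (C−B)/|BC| = (0.6256,0.7801); ey = (-0.7801,0.6256)
P = B + 2.37·ex + 2.71·ey = (-4.3902,2.1762)

-4.39 2.18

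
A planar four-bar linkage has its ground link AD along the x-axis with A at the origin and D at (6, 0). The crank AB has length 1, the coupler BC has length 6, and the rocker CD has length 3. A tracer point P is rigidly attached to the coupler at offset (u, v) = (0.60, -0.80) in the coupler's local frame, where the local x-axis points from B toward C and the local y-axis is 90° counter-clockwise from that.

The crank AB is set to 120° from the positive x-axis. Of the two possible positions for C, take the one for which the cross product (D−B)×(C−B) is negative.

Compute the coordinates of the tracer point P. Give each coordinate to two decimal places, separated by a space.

-0.46 -0.13

A=(0,0), D=(6.00,0)
B = A + 1.00·(cos120°, sin120°) = (-0.5000, 0.8660)
|BD| = 6.5574
circle(B,6.00) ∩ circle(D,3.00): a=5.3374, h=2.7407
  candidates: C₊=(5.1527,2.8778) cross=17.972; C₋=(4.4287,-2.5556) cross=-17.972
  mode - wants cross < 0 → take C=(4.4287,-2.5556) (cross=-17.972)
ex = (C−B)/|BC| = (0.8215,-0.5703); ey = (0.5703,0.8215)
P = B + 0.60·ex + -0.80·ey = (-0.4633,-0.1333)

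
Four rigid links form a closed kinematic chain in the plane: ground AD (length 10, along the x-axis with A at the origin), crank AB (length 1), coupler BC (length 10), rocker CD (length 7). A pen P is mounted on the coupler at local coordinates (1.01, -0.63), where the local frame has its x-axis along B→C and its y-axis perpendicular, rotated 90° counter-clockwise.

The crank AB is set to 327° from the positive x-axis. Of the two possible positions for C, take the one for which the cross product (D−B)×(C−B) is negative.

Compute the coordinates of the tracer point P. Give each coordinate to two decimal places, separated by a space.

1.22 -1.67

A=(0,0), D=(10.00,0)
B = A + 1.00·(cos327°, sin327°) = (0.8387, -0.5446)
|BD| = 9.1775
circle(B,10.00) ∩ circle(D,7.00): a=7.3673, h=6.7619
  candidates: C₊=(7.7917,6.6425) cross=62.057; C₋=(8.5943,-6.8574) cross=-62.057
  mode - wants cross < 0 → take C=(8.5943,-6.8574) (cross=-62.057)
ex = (C−B)/|BC| = (0.7756,-0.6313); ey = (0.6313,0.7756)
P = B + 1.01·ex + -0.63·ey = (1.2243,-1.6708)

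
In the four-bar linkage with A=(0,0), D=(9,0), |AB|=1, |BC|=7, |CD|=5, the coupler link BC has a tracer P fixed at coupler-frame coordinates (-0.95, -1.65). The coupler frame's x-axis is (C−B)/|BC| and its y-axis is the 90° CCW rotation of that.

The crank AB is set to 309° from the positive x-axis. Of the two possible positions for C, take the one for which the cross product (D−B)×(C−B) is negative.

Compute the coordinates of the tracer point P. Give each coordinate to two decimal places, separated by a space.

-1.04 -1.70

A=(0,0), D=(9.00,0)
B = A + 1.00·(cos309°, sin309°) = (0.6293, -0.7771)
|BD| = 8.4067
circle(B,7.00) ∩ circle(D,5.00): a=5.6308, h=4.1586
  candidates: C₊=(5.8515,3.8842) cross=34.960; C₋=(6.6204,-4.3975) cross=-34.960
  mode - wants cross < 0 → take C=(6.6204,-4.3975) (cross=-34.960)
ex = (C−B)/|BC| = (0.8559,-0.5172); ey = (0.5172,0.8559)
P = B + -0.95·ex + -1.65·ey = (-1.0371,-1.6980)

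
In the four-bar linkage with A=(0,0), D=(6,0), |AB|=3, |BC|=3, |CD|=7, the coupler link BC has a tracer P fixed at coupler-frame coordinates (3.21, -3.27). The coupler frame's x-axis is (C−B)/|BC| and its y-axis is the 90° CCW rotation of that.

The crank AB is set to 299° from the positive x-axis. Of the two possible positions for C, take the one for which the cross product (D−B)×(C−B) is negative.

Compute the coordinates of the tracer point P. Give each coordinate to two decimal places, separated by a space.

-1.42 -6.19

A=(0,0), D=(6.00,0)
B = A + 3.00·(cos299°, sin299°) = (1.4544, -2.6239)
|BD| = 5.2485
circle(B,3.00) ∩ circle(D,7.00): a=-1.1864, h=2.7555
  candidates: C₊=(-0.9506,-0.8305) cross=14.462; C₋=(1.8045,-5.6034) cross=-14.462
  mode - wants cross < 0 → take C=(1.8045,-5.6034) (cross=-14.462)
ex = (C−B)/|BC| = (0.1167,-0.9932); ey = (0.9932,0.1167)
P = B + 3.21·ex + -3.27·ey = (-1.4187,-6.1935)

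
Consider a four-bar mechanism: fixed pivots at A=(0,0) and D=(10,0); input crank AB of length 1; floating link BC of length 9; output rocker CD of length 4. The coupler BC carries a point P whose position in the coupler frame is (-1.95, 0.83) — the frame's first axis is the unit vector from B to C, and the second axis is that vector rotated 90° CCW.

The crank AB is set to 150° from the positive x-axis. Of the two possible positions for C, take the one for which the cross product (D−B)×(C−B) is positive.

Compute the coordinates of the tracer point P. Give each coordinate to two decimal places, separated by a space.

-2.98 0.69

A=(0,0), D=(10.00,0)
B = A + 1.00·(cos150°, sin150°) = (-0.8660, 0.5000)
|BD| = 10.8775
circle(B,9.00) ∩ circle(D,4.00): a=8.4266, h=3.1611
  candidates: C₊=(7.6969,3.2705) cross=34.385; C₋=(7.4063,-3.0451) cross=-34.385
  mode + wants cross > 0 → take C=(7.6969,3.2705) (cross=34.385)
ex = (C−B)/|BC| = (0.9514,0.3078); ey = (-0.3078,0.9514)
P = B + -1.95·ex + 0.83·ey = (-2.9768,0.6894)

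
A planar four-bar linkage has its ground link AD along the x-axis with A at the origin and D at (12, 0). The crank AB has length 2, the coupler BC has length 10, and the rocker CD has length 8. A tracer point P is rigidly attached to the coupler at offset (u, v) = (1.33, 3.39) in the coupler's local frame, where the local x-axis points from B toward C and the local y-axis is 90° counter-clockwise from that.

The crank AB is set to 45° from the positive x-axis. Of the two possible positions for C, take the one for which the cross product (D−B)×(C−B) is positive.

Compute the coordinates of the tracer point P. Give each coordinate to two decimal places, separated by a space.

0.39 4.91

A=(0,0), D=(12.00,0)
B = A + 2.00·(cos45°, sin45°) = (1.4142, 1.4142)
|BD| = 10.6798
circle(B,10.00) ∩ circle(D,8.00): a=7.0253, h=7.1165
  candidates: C₊=(9.3200,7.5378) cross=76.003; C₋=(7.4353,-6.5699) cross=-76.003
  mode + wants cross > 0 → take C=(9.3200,7.5378) (cross=76.003)
ex = (C−B)/|BC| = (0.7906,0.6124); ey = (-0.6124,0.7906)
P = B + 1.33·ex + 3.39·ey = (0.3898,4.9087)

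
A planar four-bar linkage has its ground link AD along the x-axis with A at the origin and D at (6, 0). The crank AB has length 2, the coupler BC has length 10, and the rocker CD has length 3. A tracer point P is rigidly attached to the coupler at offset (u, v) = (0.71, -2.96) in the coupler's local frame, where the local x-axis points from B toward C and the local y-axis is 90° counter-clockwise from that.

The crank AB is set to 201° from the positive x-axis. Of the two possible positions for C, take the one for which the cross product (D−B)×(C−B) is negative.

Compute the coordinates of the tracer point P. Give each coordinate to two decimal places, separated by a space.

A=(0,0), D=(6.00,0)
B = A + 2.00·(cos201°, sin201°) = (-1.8672, -0.7167)
|BD| = 7.8997
circle(B,10.00) ∩ circle(D,3.00): a=9.7096, h=2.3926
  candidates: C₊=(7.5853,2.5469) cross=18.901; C₋=(8.0194,-2.2185) cross=-18.901
  mode - wants cross < 0 → take C=(8.0194,-2.2185) (cross=-18.901)
ex = (C−B)/|BC| = (0.9887,-0.1502); ey = (0.1502,0.9887)
P = B + 0.71·ex + -2.96·ey = (-1.6097,-3.7498)

-1.61 -3.75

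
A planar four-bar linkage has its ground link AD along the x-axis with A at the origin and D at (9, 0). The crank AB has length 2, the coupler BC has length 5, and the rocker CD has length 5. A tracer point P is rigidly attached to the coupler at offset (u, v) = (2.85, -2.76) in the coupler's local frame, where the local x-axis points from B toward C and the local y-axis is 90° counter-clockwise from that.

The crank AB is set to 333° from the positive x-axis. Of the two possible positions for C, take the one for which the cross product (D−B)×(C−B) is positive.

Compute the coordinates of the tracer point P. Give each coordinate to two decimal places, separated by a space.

5.72 -0.46

A=(0,0), D=(9.00,0)
B = A + 2.00·(cos333°, sin333°) = (1.7820, -0.9080)
|BD| = 7.2749
circle(B,5.00) ∩ circle(D,5.00): a=3.6374, h=3.4306
  candidates: C₊=(4.9628,2.9498) cross=24.957; C₋=(5.8192,-3.8578) cross=-24.957
  mode + wants cross > 0 → take C=(4.9628,2.9498) (cross=24.957)
ex = (C−B)/|BC| = (0.6362,0.7716); ey = (-0.7716,0.6362)
P = B + 2.85·ex + -2.76·ey = (5.7246,-0.4649)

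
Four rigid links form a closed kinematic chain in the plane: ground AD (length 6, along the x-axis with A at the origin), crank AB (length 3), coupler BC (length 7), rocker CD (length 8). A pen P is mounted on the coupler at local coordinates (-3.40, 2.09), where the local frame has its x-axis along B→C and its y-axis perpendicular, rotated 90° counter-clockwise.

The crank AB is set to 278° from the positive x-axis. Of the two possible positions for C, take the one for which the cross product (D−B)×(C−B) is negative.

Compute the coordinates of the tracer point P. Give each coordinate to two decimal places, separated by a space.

A=(0,0), D=(6.00,0)
B = A + 3.00·(cos278°, sin278°) = (0.4175, -2.9708)
|BD| = 6.3237
circle(B,7.00) ∩ circle(D,8.00): a=1.9759, h=6.7154
  candidates: C₊=(-0.9930,3.8856) cross=42.466; C₋=(5.3166,-7.9708) cross=-42.466
  mode - wants cross < 0 → take C=(5.3166,-7.9708) (cross=-42.466)
ex = (C−B)/|BC| = (0.6999,-0.7143); ey = (0.7143,0.6999)
P = B + -3.40·ex + 2.09·ey = (-0.4692,0.9205)

-0.47 0.92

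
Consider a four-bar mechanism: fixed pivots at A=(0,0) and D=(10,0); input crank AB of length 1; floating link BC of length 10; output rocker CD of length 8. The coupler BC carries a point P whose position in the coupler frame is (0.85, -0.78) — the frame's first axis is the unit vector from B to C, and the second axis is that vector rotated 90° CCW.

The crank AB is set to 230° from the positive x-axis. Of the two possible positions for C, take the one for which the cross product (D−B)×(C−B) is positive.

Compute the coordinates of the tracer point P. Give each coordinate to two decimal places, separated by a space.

0.50 -0.63

A=(0,0), D=(10.00,0)
B = A + 1.00·(cos230°, sin230°) = (-0.6428, -0.7660)
|BD| = 10.6703
circle(B,10.00) ∩ circle(D,8.00): a=7.0221, h=7.1197
  candidates: C₊=(5.8500,6.8394) cross=75.970; C₋=(6.8723,-7.3633) cross=-75.970
  mode + wants cross > 0 → take C=(5.8500,6.8394) (cross=75.970)
ex = (C−B)/|BC| = (0.6493,0.7605); ey = (-0.7605,0.6493)
P = B + 0.85·ex + -0.78·ey = (0.5023,-0.6260)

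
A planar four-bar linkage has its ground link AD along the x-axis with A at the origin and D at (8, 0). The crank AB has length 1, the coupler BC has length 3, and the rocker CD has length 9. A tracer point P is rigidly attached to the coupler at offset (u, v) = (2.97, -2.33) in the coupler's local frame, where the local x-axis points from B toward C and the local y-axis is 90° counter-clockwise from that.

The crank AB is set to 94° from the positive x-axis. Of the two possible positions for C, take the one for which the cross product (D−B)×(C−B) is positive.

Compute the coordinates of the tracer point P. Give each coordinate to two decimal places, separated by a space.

2.27 3.96

A=(0,0), D=(8.00,0)
B = A + 1.00·(cos94°, sin94°) = (-0.0698, 0.9976)
|BD| = 8.1312
circle(B,3.00) ∩ circle(D,9.00): a=-0.3618, h=2.9781
  candidates: C₊=(-0.0635,3.9976) cross=24.215; C₋=(-0.7942,-1.9137) cross=-24.215
  mode + wants cross > 0 → take C=(-0.0635,3.9976) (cross=24.215)
ex = (C−B)/|BC| = (0.0021,1.0000); ey = (-1.0000,0.0021)
P = B + 2.97·ex + -2.33·ey = (2.2665,3.9627)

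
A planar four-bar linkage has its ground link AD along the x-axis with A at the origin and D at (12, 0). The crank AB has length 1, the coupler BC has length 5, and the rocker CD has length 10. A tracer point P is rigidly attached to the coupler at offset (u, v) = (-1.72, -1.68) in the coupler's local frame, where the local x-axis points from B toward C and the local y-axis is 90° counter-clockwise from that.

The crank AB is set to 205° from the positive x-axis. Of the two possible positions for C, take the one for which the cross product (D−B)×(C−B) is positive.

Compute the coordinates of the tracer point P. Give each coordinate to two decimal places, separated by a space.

A=(0,0), D=(12.00,0)
B = A + 1.00·(cos205°, sin205°) = (-0.9063, -0.4226)
|BD| = 12.9132
circle(B,5.00) ∩ circle(D,10.00): a=3.5526, h=3.5184
  candidates: C₊=(2.5293,3.2101) cross=45.434; C₋=(2.7595,-3.8228) cross=-45.434
  mode + wants cross > 0 → take C=(2.5293,3.2101) (cross=45.434)
ex = (C−B)/|BC| = (0.6871,0.7266); ey = (-0.7266,0.6871)
P = B + -1.72·ex + -1.68·ey = (-0.8675,-2.8266)

-0.87 -2.83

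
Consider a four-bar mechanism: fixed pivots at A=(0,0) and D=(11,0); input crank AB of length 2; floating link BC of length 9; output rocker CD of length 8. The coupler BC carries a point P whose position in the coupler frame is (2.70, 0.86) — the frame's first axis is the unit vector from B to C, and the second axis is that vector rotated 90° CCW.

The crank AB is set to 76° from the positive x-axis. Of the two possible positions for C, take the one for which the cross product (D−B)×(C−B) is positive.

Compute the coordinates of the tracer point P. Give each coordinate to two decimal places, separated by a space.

2.14 4.24

A=(0,0), D=(11.00,0)
B = A + 2.00·(cos76°, sin76°) = (0.4838, 1.9406)
|BD| = 10.6937
circle(B,9.00) ∩ circle(D,8.00): a=6.1417, h=6.5787
  candidates: C₊=(7.7174,7.2955) cross=70.351; C₋=(5.3297,-5.6434) cross=-70.351
  mode + wants cross > 0 → take C=(7.7174,7.2955) (cross=70.351)
ex = (C−B)/|BC| = (0.8037,0.5950); ey = (-0.5950,0.8037)
P = B + 2.70·ex + 0.86·ey = (2.1422,4.2383)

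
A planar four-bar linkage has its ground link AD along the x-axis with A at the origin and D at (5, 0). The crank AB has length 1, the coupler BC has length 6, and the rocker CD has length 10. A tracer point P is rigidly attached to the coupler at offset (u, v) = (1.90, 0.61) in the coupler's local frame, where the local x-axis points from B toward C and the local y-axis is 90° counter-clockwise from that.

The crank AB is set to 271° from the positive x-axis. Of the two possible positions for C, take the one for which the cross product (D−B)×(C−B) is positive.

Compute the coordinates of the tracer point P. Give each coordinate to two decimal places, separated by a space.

A=(0,0), D=(5.00,0)
B = A + 1.00·(cos271°, sin271°) = (0.0175, -0.9998)
|BD| = 5.0819
circle(B,6.00) ∩ circle(D,10.00): a=-3.7559, h=4.6790
  candidates: C₊=(-4.5857,2.8487) cross=23.778; C₋=(-2.7445,-6.3263) cross=-23.778
  mode + wants cross > 0 → take C=(-4.5857,2.8487) (cross=23.778)
ex = (C−B)/|BC| = (-0.7672,0.6414); ey = (-0.6414,-0.7672)
P = B + 1.90·ex + 0.61·ey = (-1.8315,-0.2491)

-1.83 -0.25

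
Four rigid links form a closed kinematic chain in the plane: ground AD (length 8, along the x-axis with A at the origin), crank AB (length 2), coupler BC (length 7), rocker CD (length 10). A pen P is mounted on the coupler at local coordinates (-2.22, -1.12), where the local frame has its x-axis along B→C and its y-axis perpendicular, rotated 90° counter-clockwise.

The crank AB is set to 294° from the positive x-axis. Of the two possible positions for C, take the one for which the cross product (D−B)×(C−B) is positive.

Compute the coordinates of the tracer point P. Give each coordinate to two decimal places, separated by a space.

2.37 -3.76

A=(0,0), D=(8.00,0)
B = A + 2.00·(cos294°, sin294°) = (0.8135, -1.8271)
|BD| = 7.4151
circle(B,7.00) ∩ circle(D,10.00): a=0.2687, h=6.9948
  candidates: C₊=(-0.6497,5.0183) cross=51.868; C₋=(2.7974,-8.5401) cross=-51.868
  mode + wants cross > 0 → take C=(-0.6497,5.0183) (cross=51.868)
ex = (C−B)/|BC| = (-0.2090,0.9779); ey = (-0.9779,-0.2090)
P = B + -2.22·ex + -1.12·ey = (2.3728,-3.7640)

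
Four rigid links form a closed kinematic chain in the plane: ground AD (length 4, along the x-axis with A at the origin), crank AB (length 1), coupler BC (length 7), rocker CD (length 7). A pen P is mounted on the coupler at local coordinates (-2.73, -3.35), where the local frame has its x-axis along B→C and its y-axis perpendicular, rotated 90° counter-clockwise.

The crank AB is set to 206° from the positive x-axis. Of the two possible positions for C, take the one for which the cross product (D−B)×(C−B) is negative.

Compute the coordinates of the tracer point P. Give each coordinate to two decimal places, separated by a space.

A=(0,0), D=(4.00,0)
B = A + 1.00·(cos206°, sin206°) = (-0.8988, -0.4384)
|BD| = 4.9184
circle(B,7.00) ∩ circle(D,7.00): a=2.4592, h=6.5538
  candidates: C₊=(0.9665,6.3085) cross=32.234; C₋=(2.1347,-6.7469) cross=-32.234
  mode - wants cross < 0 → take C=(2.1347,-6.7469) (cross=-32.234)
ex = (C−B)/|BC| = (0.4334,-0.9012); ey = (0.9012,0.4334)
P = B + -2.73·ex + -3.35·ey = (-5.1010,0.5702)

-5.10 0.57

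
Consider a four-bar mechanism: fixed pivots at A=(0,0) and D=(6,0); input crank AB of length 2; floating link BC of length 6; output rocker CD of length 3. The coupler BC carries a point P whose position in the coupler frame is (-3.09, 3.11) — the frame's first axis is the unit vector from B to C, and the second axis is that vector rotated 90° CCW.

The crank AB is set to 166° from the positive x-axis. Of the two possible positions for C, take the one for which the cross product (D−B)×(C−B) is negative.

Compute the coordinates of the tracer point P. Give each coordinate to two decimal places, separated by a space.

-3.61 4.54

A=(0,0), D=(6.00,0)
B = A + 2.00·(cos166°, sin166°) = (-1.9406, 0.4838)
|BD| = 7.9553
circle(B,6.00) ∩ circle(D,3.00): a=5.6746, h=1.9490
  candidates: C₊=(3.8421,2.0841) cross=15.505; C₋=(3.6050,-1.8067) cross=-15.505
  mode - wants cross < 0 → take C=(3.6050,-1.8067) (cross=-15.505)
ex = (C−B)/|BC| = (0.9243,-0.3817); ey = (0.3817,0.9243)
P = B + -3.09·ex + 3.11·ey = (-3.6093,4.5379)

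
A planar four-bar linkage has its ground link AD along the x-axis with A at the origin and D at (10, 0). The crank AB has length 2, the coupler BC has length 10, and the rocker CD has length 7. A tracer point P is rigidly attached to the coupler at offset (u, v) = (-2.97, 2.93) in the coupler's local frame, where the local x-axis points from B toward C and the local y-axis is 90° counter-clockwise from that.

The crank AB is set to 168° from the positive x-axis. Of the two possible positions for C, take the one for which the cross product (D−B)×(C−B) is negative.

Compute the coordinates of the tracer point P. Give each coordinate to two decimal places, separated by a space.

-2.51 4.55

A=(0,0), D=(10.00,0)
B = A + 2.00·(cos168°, sin168°) = (-1.9563, 0.4158)
|BD| = 11.9635
circle(B,10.00) ∩ circle(D,7.00): a=8.1132, h=5.8460
  candidates: C₊=(6.3552,5.9763) cross=69.938; C₋=(5.9489,-5.7086) cross=-69.938
  mode - wants cross < 0 → take C=(5.9489,-5.7086) (cross=-69.938)
ex = (C−B)/|BC| = (0.7905,-0.6124); ey = (0.6124,0.7905)
P = B + -2.97·ex + 2.93·ey = (-2.5097,4.5510)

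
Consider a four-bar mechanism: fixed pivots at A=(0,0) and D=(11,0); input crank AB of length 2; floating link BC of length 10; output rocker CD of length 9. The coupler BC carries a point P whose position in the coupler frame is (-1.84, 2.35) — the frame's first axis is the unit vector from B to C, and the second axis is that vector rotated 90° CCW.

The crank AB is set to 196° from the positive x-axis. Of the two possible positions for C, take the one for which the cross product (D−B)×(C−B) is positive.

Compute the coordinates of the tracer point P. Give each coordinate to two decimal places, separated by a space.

-4.89 -0.26

A=(0,0), D=(11.00,0)
B = A + 2.00·(cos196°, sin196°) = (-1.9225, -0.5513)
|BD| = 12.9343
circle(B,10.00) ∩ circle(D,9.00): a=7.2016, h=6.9381
  candidates: C₊=(4.9768,6.6874) cross=89.739; C₋=(5.5683,-7.1761) cross=-89.739
  mode + wants cross > 0 → take C=(4.9768,6.6874) (cross=89.739)
ex = (C−B)/|BC| = (0.6899,0.7239); ey = (-0.7239,0.6899)
P = B + -1.84·ex + 2.35·ey = (-4.8931,-0.2618)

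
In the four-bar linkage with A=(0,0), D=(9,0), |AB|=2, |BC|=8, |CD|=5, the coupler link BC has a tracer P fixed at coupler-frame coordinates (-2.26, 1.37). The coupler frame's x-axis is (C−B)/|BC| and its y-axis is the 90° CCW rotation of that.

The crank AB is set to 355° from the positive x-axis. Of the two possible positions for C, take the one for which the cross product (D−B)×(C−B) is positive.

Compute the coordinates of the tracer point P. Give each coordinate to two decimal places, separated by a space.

A=(0,0), D=(9.00,0)
B = A + 2.00·(cos355°, sin355°) = (1.9924, -0.1743)
|BD| = 7.0098
circle(B,8.00) ∩ circle(D,5.00): a=6.2867, h=4.9474
  candidates: C₊=(8.1541,4.9279) cross=34.680; C₋=(8.4002,-4.9639) cross=-34.680
  mode + wants cross > 0 → take C=(8.1541,4.9279) (cross=34.680)
ex = (C−B)/|BC| = (0.7702,0.6378); ey = (-0.6378,0.7702)
P = B + -2.26·ex + 1.37·ey = (-0.6221,-0.5605)

-0.62 -0.56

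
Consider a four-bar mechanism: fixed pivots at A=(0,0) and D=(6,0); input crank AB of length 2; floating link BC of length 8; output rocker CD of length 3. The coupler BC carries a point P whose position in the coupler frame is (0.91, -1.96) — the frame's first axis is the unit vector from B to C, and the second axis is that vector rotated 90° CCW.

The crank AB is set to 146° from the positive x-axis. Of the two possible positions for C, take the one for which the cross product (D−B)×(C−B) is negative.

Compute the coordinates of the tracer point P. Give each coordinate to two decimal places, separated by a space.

-1.86 -1.03

A=(0,0), D=(6.00,0)
B = A + 2.00·(cos146°, sin146°) = (-1.6581, 1.1184)
|BD| = 7.7393
circle(B,8.00) ∩ circle(D,3.00): a=7.4229, h=2.9833
  candidates: C₊=(6.1181,2.9977) cross=23.088; C₋=(5.2559,-2.9062) cross=-23.088
  mode - wants cross < 0 → take C=(5.2559,-2.9062) (cross=-23.088)
ex = (C−B)/|BC| = (0.8642,-0.5031); ey = (0.5031,0.8642)
P = B + 0.91·ex + -1.96·ey = (-1.8576,-1.0333)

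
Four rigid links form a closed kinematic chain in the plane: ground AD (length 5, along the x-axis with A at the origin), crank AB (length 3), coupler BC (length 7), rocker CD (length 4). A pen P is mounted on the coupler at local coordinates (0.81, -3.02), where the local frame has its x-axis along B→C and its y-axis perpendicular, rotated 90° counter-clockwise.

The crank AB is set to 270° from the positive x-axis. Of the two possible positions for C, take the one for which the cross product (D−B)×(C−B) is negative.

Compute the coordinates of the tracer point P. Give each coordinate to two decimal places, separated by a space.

0.60 -6.07

A=(0,0), D=(5.00,0)
B = A + 3.00·(cos270°, sin270°) = (-0.0000, -3.0000)
|BD| = 5.8310
circle(B,7.00) ∩ circle(D,4.00): a=5.7452, h=3.9991
  candidates: C₊=(2.8690,3.3851) cross=23.318; C₋=(6.9840,-3.4733) cross=-23.318
  mode - wants cross < 0 → take C=(6.9840,-3.4733) (cross=-23.318)
ex = (C−B)/|BC| = (0.9977,-0.0676); ey = (0.0676,0.9977)
P = B + 0.81·ex + -3.02·ey = (0.6040,-6.0679)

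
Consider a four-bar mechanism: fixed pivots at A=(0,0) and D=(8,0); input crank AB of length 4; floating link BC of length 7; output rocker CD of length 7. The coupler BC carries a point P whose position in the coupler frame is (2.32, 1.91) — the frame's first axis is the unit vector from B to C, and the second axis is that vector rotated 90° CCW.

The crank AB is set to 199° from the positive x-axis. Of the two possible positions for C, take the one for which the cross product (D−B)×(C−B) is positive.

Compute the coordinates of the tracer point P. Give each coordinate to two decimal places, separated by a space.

-3.15 1.64

A=(0,0), D=(8.00,0)
B = A + 4.00·(cos199°, sin199°) = (-3.7821, -1.3023)
|BD| = 11.8538
circle(B,7.00) ∩ circle(D,7.00): a=5.9269, h=3.7245
  candidates: C₊=(1.6998,3.0508) cross=44.149; C₋=(2.5181,-4.3531) cross=-44.149
  mode + wants cross > 0 → take C=(1.6998,3.0508) (cross=44.149)
ex = (C−B)/|BC| = (0.7831,0.6219); ey = (-0.6219,0.7831)
P = B + 2.32·ex + 1.91·ey = (-3.1530,1.6362)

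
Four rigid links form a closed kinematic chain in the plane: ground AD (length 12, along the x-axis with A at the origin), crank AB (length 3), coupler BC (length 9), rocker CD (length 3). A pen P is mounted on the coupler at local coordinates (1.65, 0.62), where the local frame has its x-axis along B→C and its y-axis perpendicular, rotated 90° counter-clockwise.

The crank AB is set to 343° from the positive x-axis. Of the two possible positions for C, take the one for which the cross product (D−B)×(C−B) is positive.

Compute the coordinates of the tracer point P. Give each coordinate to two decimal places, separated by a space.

4.11 0.37

A=(0,0), D=(12.00,0)
B = A + 3.00·(cos343°, sin343°) = (2.8689, -0.8771)
|BD| = 9.1731
circle(B,9.00) ∩ circle(D,3.00): a=8.5111, h=2.9260
  candidates: C₊=(11.0612,2.8493) cross=26.841; C₋=(11.6208,-2.9759) cross=-26.841
  mode + wants cross > 0 → take C=(11.0612,2.8493) (cross=26.841)
ex = (C−B)/|BC| = (0.9103,0.4140); ey = (-0.4140,0.9103)
P = B + 1.65·ex + 0.62·ey = (4.1141,0.3704)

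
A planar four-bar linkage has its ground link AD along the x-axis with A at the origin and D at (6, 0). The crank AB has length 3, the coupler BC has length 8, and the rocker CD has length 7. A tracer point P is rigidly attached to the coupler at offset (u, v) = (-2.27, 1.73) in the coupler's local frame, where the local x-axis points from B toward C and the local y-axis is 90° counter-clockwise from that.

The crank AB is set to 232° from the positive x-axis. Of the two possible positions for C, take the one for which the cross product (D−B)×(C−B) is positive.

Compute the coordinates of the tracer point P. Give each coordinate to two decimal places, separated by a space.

A=(0,0), D=(6.00,0)
B = A + 3.00·(cos232°, sin232°) = (-1.8470, -2.3640)
|BD| = 8.1954
circle(B,8.00) ∩ circle(D,7.00): a=5.0128, h=6.2347
  candidates: C₊=(1.1543,5.0516) cross=51.096; C₋=(4.7512,-6.8877) cross=-51.096
  mode + wants cross > 0 → take C=(1.1543,5.0516) (cross=51.096)
ex = (C−B)/|BC| = (0.3752,0.9270); ey = (-0.9270,0.3752)
P = B + -2.27·ex + 1.73·ey = (-4.3022,-3.8192)

-4.30 -3.82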